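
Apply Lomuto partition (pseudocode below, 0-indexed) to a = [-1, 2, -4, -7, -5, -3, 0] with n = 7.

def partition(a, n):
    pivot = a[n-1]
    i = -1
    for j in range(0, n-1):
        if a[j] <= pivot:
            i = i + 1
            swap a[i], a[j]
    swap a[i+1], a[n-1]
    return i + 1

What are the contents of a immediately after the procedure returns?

pivot=0, i=-1
j=0: -1≤0, i=0, swap(0,0) ⇒ [-1, 2, -4, -7, -5, -3, 0]
j=1: 2>0, skip
j=2: -4≤0, i=1, swap(1,2) ⇒ [-1, -4, 2, -7, -5, -3, 0]
j=3: -7≤0, i=2, swap(2,3) ⇒ [-1, -4, -7, 2, -5, -3, 0]
j=4: -5≤0, i=3, swap(3,4) ⇒ [-1, -4, -7, -5, 2, -3, 0]
j=5: -3≤0, i=4, swap(4,5) ⇒ [-1, -4, -7, -5, -3, 2, 0]
swap(5,6) ⇒ [-1, -4, -7, -5, -3, 0, 2]; return 5

[-1, -4, -7, -5, -3, 0, 2]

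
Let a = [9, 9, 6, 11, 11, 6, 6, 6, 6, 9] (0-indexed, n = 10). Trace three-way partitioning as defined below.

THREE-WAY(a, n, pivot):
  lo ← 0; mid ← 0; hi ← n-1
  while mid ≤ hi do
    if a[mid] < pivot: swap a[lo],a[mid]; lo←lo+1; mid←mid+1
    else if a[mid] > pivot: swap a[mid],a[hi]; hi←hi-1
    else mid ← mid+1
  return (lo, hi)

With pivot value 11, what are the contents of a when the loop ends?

pivot = 11; lo=0, mid=0, hi=9
a[mid]=9<11: swap a[0],a[0]; lo=1,mid=1 → [9, 9, 6, 11, 11, 6, 6, 6, 6, 9]
a[mid]=9<11: swap a[1],a[1]; lo=2,mid=2 → [9, 9, 6, 11, 11, 6, 6, 6, 6, 9]
a[mid]=6<11: swap a[2],a[2]; lo=3,mid=3 → [9, 9, 6, 11, 11, 6, 6, 6, 6, 9]
a[mid]=11=11: mid=4
a[mid]=11=11: mid=5
a[mid]=6<11: swap a[3],a[5]; lo=4,mid=6 → [9, 9, 6, 6, 11, 11, 6, 6, 6, 9]
a[mid]=6<11: swap a[4],a[6]; lo=5,mid=7 → [9, 9, 6, 6, 6, 11, 11, 6, 6, 9]
a[mid]=6<11: swap a[5],a[7]; lo=6,mid=8 → [9, 9, 6, 6, 6, 6, 11, 11, 6, 9]
a[mid]=6<11: swap a[6],a[8]; lo=7,mid=9 → [9, 9, 6, 6, 6, 6, 6, 11, 11, 9]
a[mid]=9<11: swap a[7],a[9]; lo=8,mid=10 → [9, 9, 6, 6, 6, 6, 6, 9, 11, 11]
end: lo=8, hi=9; a = [9, 9, 6, 6, 6, 6, 6, 9, 11, 11]

[9, 9, 6, 6, 6, 6, 6, 9, 11, 11]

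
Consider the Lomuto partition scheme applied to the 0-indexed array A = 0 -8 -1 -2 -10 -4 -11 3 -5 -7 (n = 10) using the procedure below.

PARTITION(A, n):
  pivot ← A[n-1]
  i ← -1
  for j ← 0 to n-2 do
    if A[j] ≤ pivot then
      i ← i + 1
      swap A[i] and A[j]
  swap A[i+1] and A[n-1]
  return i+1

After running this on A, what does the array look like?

pivot=-7, i=-1
j=0: 0>-7, skip
j=1: -8≤-7, i=0, swap(0,1) ⇒ -8 0 -1 -2 -10 -4 -11 3 -5 -7
j=2: -1>-7, skip
j=3: -2>-7, skip
j=4: -10≤-7, i=1, swap(1,4) ⇒ -8 -10 -1 -2 0 -4 -11 3 -5 -7
j=5: -4>-7, skip
j=6: -11≤-7, i=2, swap(2,6) ⇒ -8 -10 -11 -2 0 -4 -1 3 -5 -7
j=7: 3>-7, skip
j=8: -5>-7, skip
swap(3,9) ⇒ -8 -10 -11 -7 0 -4 -1 3 -5 -2; return 3

-8 -10 -11 -7 0 -4 -1 3 -5 -2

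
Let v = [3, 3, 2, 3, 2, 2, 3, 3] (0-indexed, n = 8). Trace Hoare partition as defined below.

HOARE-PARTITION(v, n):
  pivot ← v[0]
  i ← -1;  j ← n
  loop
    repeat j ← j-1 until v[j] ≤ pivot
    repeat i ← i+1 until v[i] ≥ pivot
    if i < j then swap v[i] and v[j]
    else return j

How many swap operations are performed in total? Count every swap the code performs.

3

pivot = v[0] = 3; i = -1, j = 8
j→7 (v[7]=3≤3), i→0 (v[0]=3≥3); i<j, swap → [3, 3, 2, 3, 2, 2, 3, 3]
j→6 (v[6]=3≤3), i→1 (v[1]=3≥3); i<j, swap → [3, 3, 2, 3, 2, 2, 3, 3]
j→5 (v[5]=2≤3), i→3 (v[3]=3≥3); i<j, swap → [3, 3, 2, 2, 2, 3, 3, 3]
j→4, i→5; i≥j, return j=4. v = [3, 3, 2, 2, 2, 3, 3, 3]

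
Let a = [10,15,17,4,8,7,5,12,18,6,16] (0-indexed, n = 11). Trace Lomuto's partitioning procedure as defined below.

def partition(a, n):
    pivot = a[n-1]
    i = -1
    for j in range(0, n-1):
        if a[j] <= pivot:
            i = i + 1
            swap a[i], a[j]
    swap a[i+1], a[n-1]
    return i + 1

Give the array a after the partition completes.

pivot = a[10] = 16; i = -1
j=0: a[0]=10 ≤ 16 → i=0, swap a[0],a[0] (no change) → [10,15,17,4,8,7,5,12,18,6,16]
j=1: a[1]=15 ≤ 16 → i=1, swap a[1],a[1] (no change) → [10,15,17,4,8,7,5,12,18,6,16]
j=2: a[2]=17 > 16 → no swap
j=3: a[3]=4 ≤ 16 → i=2, swap a[2],a[3] → [10,15,4,17,8,7,5,12,18,6,16]
j=4: a[4]=8 ≤ 16 → i=3, swap a[3],a[4] → [10,15,4,8,17,7,5,12,18,6,16]
j=5: a[5]=7 ≤ 16 → i=4, swap a[4],a[5] → [10,15,4,8,7,17,5,12,18,6,16]
j=6: a[6]=5 ≤ 16 → i=5, swap a[5],a[6] → [10,15,4,8,7,5,17,12,18,6,16]
j=7: a[7]=12 ≤ 16 → i=6, swap a[6],a[7] → [10,15,4,8,7,5,12,17,18,6,16]
j=8: a[8]=18 > 16 → no swap
j=9: a[9]=6 ≤ 16 → i=7, swap a[7],a[9] → [10,15,4,8,7,5,12,6,18,17,16]
final swap a[8],a[10] → [10,15,4,8,7,5,12,6,16,17,18]; return 8

[10,15,4,8,7,5,12,6,16,17,18]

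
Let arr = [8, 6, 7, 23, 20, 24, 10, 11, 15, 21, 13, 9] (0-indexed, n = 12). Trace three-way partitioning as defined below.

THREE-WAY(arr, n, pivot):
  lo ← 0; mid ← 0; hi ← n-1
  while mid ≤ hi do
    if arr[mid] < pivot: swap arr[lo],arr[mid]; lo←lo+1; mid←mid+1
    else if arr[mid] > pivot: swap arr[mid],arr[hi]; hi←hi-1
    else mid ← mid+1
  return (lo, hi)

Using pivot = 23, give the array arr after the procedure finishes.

[8, 6, 7, 20, 9, 10, 11, 15, 21, 13, 23, 24]

pivot = 23; lo=0, mid=0, hi=11
arr[mid]=8<23: swap arr[0],arr[0]; lo=1,mid=1 → [8, 6, 7, 23, 20, 24, 10, 11, 15, 21, 13, 9]
arr[mid]=6<23: swap arr[1],arr[1]; lo=2,mid=2 → [8, 6, 7, 23, 20, 24, 10, 11, 15, 21, 13, 9]
arr[mid]=7<23: swap arr[2],arr[2]; lo=3,mid=3 → [8, 6, 7, 23, 20, 24, 10, 11, 15, 21, 13, 9]
arr[mid]=23=23: mid=4
arr[mid]=20<23: swap arr[3],arr[4]; lo=4,mid=5 → [8, 6, 7, 20, 23, 24, 10, 11, 15, 21, 13, 9]
arr[mid]=24>23: swap arr[5],arr[11]; hi=10 → [8, 6, 7, 20, 23, 9, 10, 11, 15, 21, 13, 24]
arr[mid]=9<23: swap arr[4],arr[5]; lo=5,mid=6 → [8, 6, 7, 20, 9, 23, 10, 11, 15, 21, 13, 24]
arr[mid]=10<23: swap arr[5],arr[6]; lo=6,mid=7 → [8, 6, 7, 20, 9, 10, 23, 11, 15, 21, 13, 24]
arr[mid]=11<23: swap arr[6],arr[7]; lo=7,mid=8 → [8, 6, 7, 20, 9, 10, 11, 23, 15, 21, 13, 24]
arr[mid]=15<23: swap arr[7],arr[8]; lo=8,mid=9 → [8, 6, 7, 20, 9, 10, 11, 15, 23, 21, 13, 24]
arr[mid]=21<23: swap arr[8],arr[9]; lo=9,mid=10 → [8, 6, 7, 20, 9, 10, 11, 15, 21, 23, 13, 24]
arr[mid]=13<23: swap arr[9],arr[10]; lo=10,mid=11 → [8, 6, 7, 20, 9, 10, 11, 15, 21, 13, 23, 24]
end: lo=10, hi=10; arr = [8, 6, 7, 20, 9, 10, 11, 15, 21, 13, 23, 24]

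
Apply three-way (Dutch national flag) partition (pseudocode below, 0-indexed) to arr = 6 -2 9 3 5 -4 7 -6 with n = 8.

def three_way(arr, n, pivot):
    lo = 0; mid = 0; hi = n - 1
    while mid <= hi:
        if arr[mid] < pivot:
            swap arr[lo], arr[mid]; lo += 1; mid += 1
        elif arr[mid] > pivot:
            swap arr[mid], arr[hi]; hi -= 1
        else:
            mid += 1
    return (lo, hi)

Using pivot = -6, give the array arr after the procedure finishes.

-6 9 3 5 -4 7 -2 6

pivot = -6; lo=0, mid=0, hi=7
arr[mid]=6>-6: swap arr[0],arr[7]; hi=6 → -6 -2 9 3 5 -4 7 6
arr[mid]=-6=-6: mid=1
arr[mid]=-2>-6: swap arr[1],arr[6]; hi=5 → -6 7 9 3 5 -4 -2 6
arr[mid]=7>-6: swap arr[1],arr[5]; hi=4 → -6 -4 9 3 5 7 -2 6
arr[mid]=-4>-6: swap arr[1],arr[4]; hi=3 → -6 5 9 3 -4 7 -2 6
arr[mid]=5>-6: swap arr[1],arr[3]; hi=2 → -6 3 9 5 -4 7 -2 6
arr[mid]=3>-6: swap arr[1],arr[2]; hi=1 → -6 9 3 5 -4 7 -2 6
arr[mid]=9>-6: swap arr[1],arr[1]; hi=0 → -6 9 3 5 -4 7 -2 6
end: lo=0, hi=0; arr = -6 9 3 5 -4 7 -2 6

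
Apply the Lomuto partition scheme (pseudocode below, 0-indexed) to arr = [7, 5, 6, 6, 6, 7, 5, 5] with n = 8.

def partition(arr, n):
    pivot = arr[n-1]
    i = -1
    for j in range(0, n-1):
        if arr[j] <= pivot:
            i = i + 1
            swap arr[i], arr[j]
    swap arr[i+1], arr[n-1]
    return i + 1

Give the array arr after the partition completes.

pivot = arr[7] = 5; i = -1
j=0: arr[0]=7 > 5 → no swap
j=1: arr[1]=5 ≤ 5 → i=0, swap arr[0],arr[1] → [5, 7, 6, 6, 6, 7, 5, 5]
j=2: arr[2]=6 > 5 → no swap
j=3: arr[3]=6 > 5 → no swap
j=4: arr[4]=6 > 5 → no swap
j=5: arr[5]=7 > 5 → no swap
j=6: arr[6]=5 ≤ 5 → i=1, swap arr[1],arr[6] → [5, 5, 6, 6, 6, 7, 7, 5]
final swap arr[2],arr[7] → [5, 5, 5, 6, 6, 7, 7, 6]; return 2

[5, 5, 5, 6, 6, 7, 7, 6]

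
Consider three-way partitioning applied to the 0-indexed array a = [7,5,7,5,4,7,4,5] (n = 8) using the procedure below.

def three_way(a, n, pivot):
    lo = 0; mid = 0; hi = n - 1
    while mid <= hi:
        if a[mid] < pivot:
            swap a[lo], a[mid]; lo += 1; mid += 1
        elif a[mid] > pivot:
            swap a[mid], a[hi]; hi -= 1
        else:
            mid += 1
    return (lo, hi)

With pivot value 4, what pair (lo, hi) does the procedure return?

(0, 1)

pivot = 4; lo=0, mid=0, hi=7
a[mid]=7>4: swap a[0],a[7]; hi=6 → [5,5,7,5,4,7,4,7]
a[mid]=5>4: swap a[0],a[6]; hi=5 → [4,5,7,5,4,7,5,7]
a[mid]=4=4: mid=1
a[mid]=5>4: swap a[1],a[5]; hi=4 → [4,7,7,5,4,5,5,7]
a[mid]=7>4: swap a[1],a[4]; hi=3 → [4,4,7,5,7,5,5,7]
a[mid]=4=4: mid=2
a[mid]=7>4: swap a[2],a[3]; hi=2 → [4,4,5,7,7,5,5,7]
a[mid]=5>4: swap a[2],a[2]; hi=1 → [4,4,5,7,7,5,5,7]
end: lo=0, hi=1; a = [4,4,5,7,7,5,5,7]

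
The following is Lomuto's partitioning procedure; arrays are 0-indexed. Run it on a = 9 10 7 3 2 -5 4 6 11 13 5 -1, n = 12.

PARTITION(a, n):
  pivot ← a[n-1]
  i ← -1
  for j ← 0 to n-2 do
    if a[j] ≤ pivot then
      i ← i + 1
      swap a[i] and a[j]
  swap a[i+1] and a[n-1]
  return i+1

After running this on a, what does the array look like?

pivot=-1, i=-1
j=0: 9>-1, skip
j=1: 10>-1, skip
j=2: 7>-1, skip
j=3: 3>-1, skip
j=4: 2>-1, skip
j=5: -5≤-1, i=0, swap(0,5) ⇒ -5 10 7 3 2 9 4 6 11 13 5 -1
j=6: 4>-1, skip
j=7: 6>-1, skip
j=8: 11>-1, skip
j=9: 13>-1, skip
j=10: 5>-1, skip
swap(1,11) ⇒ -5 -1 7 3 2 9 4 6 11 13 5 10; return 1

-5 -1 7 3 2 9 4 6 11 13 5 10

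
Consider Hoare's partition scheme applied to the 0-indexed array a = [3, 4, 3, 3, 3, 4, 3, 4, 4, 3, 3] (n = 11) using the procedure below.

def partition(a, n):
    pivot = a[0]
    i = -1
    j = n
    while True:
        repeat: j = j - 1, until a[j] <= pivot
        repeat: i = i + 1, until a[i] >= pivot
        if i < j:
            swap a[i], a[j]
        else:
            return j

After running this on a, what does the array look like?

[3, 3, 3, 3, 3, 4, 3, 4, 4, 4, 3]

pivot=3
j stops at 10 (3), i stops at 0 (3); swap ⇒ [3, 4, 3, 3, 3, 4, 3, 4, 4, 3, 3]
j stops at 9 (3), i stops at 1 (4); swap ⇒ [3, 3, 3, 3, 3, 4, 3, 4, 4, 4, 3]
j stops at 6 (3), i stops at 2 (3); swap ⇒ [3, 3, 3, 3, 3, 4, 3, 4, 4, 4, 3]
j stops at 4 (3), i stops at 3 (3); swap ⇒ [3, 3, 3, 3, 3, 4, 3, 4, 4, 4, 3]
j stops at 3, i stops at 4; i≥j ⇒ return 3. a=[3, 3, 3, 3, 3, 4, 3, 4, 4, 4, 3]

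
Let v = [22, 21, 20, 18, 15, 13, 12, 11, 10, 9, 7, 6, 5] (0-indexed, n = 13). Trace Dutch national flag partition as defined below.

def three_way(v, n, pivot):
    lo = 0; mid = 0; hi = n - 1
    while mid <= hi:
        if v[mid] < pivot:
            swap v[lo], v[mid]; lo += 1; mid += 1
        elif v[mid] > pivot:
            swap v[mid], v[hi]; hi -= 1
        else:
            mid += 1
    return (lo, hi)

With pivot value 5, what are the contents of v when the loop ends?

lo=0 mid=0 hi=12
22>5: swap(0,12), hi=11 ⇒ [5, 21, 20, 18, 15, 13, 12, 11, 10, 9, 7, 6, 22]
5=5: mid=1
21>5: swap(1,11), hi=10 ⇒ [5, 6, 20, 18, 15, 13, 12, 11, 10, 9, 7, 21, 22]
6>5: swap(1,10), hi=9 ⇒ [5, 7, 20, 18, 15, 13, 12, 11, 10, 9, 6, 21, 22]
7>5: swap(1,9), hi=8 ⇒ [5, 9, 20, 18, 15, 13, 12, 11, 10, 7, 6, 21, 22]
9>5: swap(1,8), hi=7 ⇒ [5, 10, 20, 18, 15, 13, 12, 11, 9, 7, 6, 21, 22]
10>5: swap(1,7), hi=6 ⇒ [5, 11, 20, 18, 15, 13, 12, 10, 9, 7, 6, 21, 22]
11>5: swap(1,6), hi=5 ⇒ [5, 12, 20, 18, 15, 13, 11, 10, 9, 7, 6, 21, 22]
12>5: swap(1,5), hi=4 ⇒ [5, 13, 20, 18, 15, 12, 11, 10, 9, 7, 6, 21, 22]
13>5: swap(1,4), hi=3 ⇒ [5, 15, 20, 18, 13, 12, 11, 10, 9, 7, 6, 21, 22]
15>5: swap(1,3), hi=2 ⇒ [5, 18, 20, 15, 13, 12, 11, 10, 9, 7, 6, 21, 22]
18>5: swap(1,2), hi=1 ⇒ [5, 20, 18, 15, 13, 12, 11, 10, 9, 7, 6, 21, 22]
20>5: swap(1,1), hi=0 ⇒ [5, 20, 18, 15, 13, 12, 11, 10, 9, 7, 6, 21, 22]
done. lo=0 hi=0; v=[5, 20, 18, 15, 13, 12, 11, 10, 9, 7, 6, 21, 22]

[5, 20, 18, 15, 13, 12, 11, 10, 9, 7, 6, 21, 22]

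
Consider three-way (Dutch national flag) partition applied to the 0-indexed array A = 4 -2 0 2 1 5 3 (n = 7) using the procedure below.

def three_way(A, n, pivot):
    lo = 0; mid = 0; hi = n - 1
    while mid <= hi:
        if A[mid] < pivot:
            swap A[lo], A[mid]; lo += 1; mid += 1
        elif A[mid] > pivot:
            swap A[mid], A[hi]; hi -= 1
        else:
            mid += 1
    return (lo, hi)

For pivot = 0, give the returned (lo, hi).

pivot = 0; lo=0, mid=0, hi=6
A[mid]=4>0: swap A[0],A[6]; hi=5 → 3 -2 0 2 1 5 4
A[mid]=3>0: swap A[0],A[5]; hi=4 → 5 -2 0 2 1 3 4
A[mid]=5>0: swap A[0],A[4]; hi=3 → 1 -2 0 2 5 3 4
A[mid]=1>0: swap A[0],A[3]; hi=2 → 2 -2 0 1 5 3 4
A[mid]=2>0: swap A[0],A[2]; hi=1 → 0 -2 2 1 5 3 4
A[mid]=0=0: mid=1
A[mid]=-2<0: swap A[0],A[1]; lo=1,mid=2 → -2 0 2 1 5 3 4
end: lo=1, hi=1; A = -2 0 2 1 5 3 4

(1, 1)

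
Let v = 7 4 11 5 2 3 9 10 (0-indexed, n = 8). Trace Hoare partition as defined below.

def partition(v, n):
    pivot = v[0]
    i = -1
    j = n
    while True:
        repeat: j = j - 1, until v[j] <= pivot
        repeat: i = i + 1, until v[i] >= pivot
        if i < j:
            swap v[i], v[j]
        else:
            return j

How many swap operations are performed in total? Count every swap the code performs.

pivot=7
j stops at 5 (3), i stops at 0 (7); swap ⇒ 3 4 11 5 2 7 9 10
j stops at 4 (2), i stops at 2 (11); swap ⇒ 3 4 2 5 11 7 9 10
j stops at 3, i stops at 4; i≥j ⇒ return 3. v=3 4 2 5 11 7 9 10

2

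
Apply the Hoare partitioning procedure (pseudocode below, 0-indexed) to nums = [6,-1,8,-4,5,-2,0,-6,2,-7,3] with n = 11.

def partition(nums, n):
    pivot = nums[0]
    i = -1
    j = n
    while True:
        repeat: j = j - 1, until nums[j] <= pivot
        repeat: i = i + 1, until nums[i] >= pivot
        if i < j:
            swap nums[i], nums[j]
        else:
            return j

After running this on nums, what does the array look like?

[3,-1,-7,-4,5,-2,0,-6,2,8,6]

pivot=6
j stops at 10 (3), i stops at 0 (6); swap ⇒ [3,-1,8,-4,5,-2,0,-6,2,-7,6]
j stops at 9 (-7), i stops at 2 (8); swap ⇒ [3,-1,-7,-4,5,-2,0,-6,2,8,6]
j stops at 8, i stops at 9; i≥j ⇒ return 8. nums=[3,-1,-7,-4,5,-2,0,-6,2,8,6]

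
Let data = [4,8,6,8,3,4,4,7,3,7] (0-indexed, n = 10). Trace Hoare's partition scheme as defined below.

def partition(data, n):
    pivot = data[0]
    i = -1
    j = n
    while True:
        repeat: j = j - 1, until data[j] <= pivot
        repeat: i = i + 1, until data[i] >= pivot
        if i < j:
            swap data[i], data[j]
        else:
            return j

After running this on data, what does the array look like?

[3,4,4,3,8,6,8,7,4,7]

pivot = data[0] = 4; i = -1, j = 10
j→8 (data[8]=3≤4), i→0 (data[0]=4≥4); i<j, swap → [3,8,6,8,3,4,4,7,4,7]
j→6 (data[6]=4≤4), i→1 (data[1]=8≥4); i<j, swap → [3,4,6,8,3,4,8,7,4,7]
j→5 (data[5]=4≤4), i→2 (data[2]=6≥4); i<j, swap → [3,4,4,8,3,6,8,7,4,7]
j→4 (data[4]=3≤4), i→3 (data[3]=8≥4); i<j, swap → [3,4,4,3,8,6,8,7,4,7]
j→3, i→4; i≥j, return j=3. data = [3,4,4,3,8,6,8,7,4,7]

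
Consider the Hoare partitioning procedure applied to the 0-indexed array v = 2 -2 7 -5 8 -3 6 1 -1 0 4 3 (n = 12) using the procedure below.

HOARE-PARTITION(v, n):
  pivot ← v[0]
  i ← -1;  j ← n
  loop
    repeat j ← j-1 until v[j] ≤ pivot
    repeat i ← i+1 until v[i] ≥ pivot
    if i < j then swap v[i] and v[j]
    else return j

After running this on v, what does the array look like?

0 -2 -1 -5 1 -3 6 8 7 2 4 3

pivot = v[0] = 2; i = -1, j = 12
j→9 (v[9]=0≤2), i→0 (v[0]=2≥2); i<j, swap → 0 -2 7 -5 8 -3 6 1 -1 2 4 3
j→8 (v[8]=-1≤2), i→2 (v[2]=7≥2); i<j, swap → 0 -2 -1 -5 8 -3 6 1 7 2 4 3
j→7 (v[7]=1≤2), i→4 (v[4]=8≥2); i<j, swap → 0 -2 -1 -5 1 -3 6 8 7 2 4 3
j→5, i→6; i≥j, return j=5. v = 0 -2 -1 -5 1 -3 6 8 7 2 4 3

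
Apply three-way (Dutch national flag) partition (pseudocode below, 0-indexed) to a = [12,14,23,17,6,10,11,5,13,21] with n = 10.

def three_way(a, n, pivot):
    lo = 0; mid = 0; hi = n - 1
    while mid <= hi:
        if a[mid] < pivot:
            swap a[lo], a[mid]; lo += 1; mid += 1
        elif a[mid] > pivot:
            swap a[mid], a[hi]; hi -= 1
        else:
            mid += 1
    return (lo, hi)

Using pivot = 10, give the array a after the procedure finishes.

[5,6,10,17,23,11,14,13,21,12]

pivot = 10; lo=0, mid=0, hi=9
a[mid]=12>10: swap a[0],a[9]; hi=8 → [21,14,23,17,6,10,11,5,13,12]
a[mid]=21>10: swap a[0],a[8]; hi=7 → [13,14,23,17,6,10,11,5,21,12]
a[mid]=13>10: swap a[0],a[7]; hi=6 → [5,14,23,17,6,10,11,13,21,12]
a[mid]=5<10: swap a[0],a[0]; lo=1,mid=1 → [5,14,23,17,6,10,11,13,21,12]
a[mid]=14>10: swap a[1],a[6]; hi=5 → [5,11,23,17,6,10,14,13,21,12]
a[mid]=11>10: swap a[1],a[5]; hi=4 → [5,10,23,17,6,11,14,13,21,12]
a[mid]=10=10: mid=2
a[mid]=23>10: swap a[2],a[4]; hi=3 → [5,10,6,17,23,11,14,13,21,12]
a[mid]=6<10: swap a[1],a[2]; lo=2,mid=3 → [5,6,10,17,23,11,14,13,21,12]
a[mid]=17>10: swap a[3],a[3]; hi=2 → [5,6,10,17,23,11,14,13,21,12]
end: lo=2, hi=2; a = [5,6,10,17,23,11,14,13,21,12]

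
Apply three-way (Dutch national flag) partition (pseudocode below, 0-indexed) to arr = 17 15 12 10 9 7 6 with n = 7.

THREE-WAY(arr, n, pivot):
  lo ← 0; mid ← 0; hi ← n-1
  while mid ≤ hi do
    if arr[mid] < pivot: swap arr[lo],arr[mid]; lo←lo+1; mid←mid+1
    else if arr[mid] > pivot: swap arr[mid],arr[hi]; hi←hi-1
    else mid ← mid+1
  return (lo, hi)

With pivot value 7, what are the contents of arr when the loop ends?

6 7 10 9 12 15 17

lo=0 mid=0 hi=6
17>7: swap(0,6), hi=5 ⇒ 6 15 12 10 9 7 17
6<7: swap(0,0), lo=1 mid=1 ⇒ 6 15 12 10 9 7 17
15>7: swap(1,5), hi=4 ⇒ 6 7 12 10 9 15 17
7=7: mid=2
12>7: swap(2,4), hi=3 ⇒ 6 7 9 10 12 15 17
9>7: swap(2,3), hi=2 ⇒ 6 7 10 9 12 15 17
10>7: swap(2,2), hi=1 ⇒ 6 7 10 9 12 15 17
done. lo=1 hi=1; arr=6 7 10 9 12 15 17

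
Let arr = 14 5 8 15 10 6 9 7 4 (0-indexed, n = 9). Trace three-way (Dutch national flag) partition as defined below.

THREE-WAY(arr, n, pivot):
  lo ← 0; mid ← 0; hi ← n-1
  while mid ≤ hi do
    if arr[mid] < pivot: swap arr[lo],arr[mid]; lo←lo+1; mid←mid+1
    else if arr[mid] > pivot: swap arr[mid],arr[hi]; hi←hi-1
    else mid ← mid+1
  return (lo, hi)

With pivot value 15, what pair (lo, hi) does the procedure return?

lo=0 mid=0 hi=8
14<15: swap(0,0), lo=1 mid=1 ⇒ 14 5 8 15 10 6 9 7 4
5<15: swap(1,1), lo=2 mid=2 ⇒ 14 5 8 15 10 6 9 7 4
8<15: swap(2,2), lo=3 mid=3 ⇒ 14 5 8 15 10 6 9 7 4
15=15: mid=4
10<15: swap(3,4), lo=4 mid=5 ⇒ 14 5 8 10 15 6 9 7 4
6<15: swap(4,5), lo=5 mid=6 ⇒ 14 5 8 10 6 15 9 7 4
9<15: swap(5,6), lo=6 mid=7 ⇒ 14 5 8 10 6 9 15 7 4
7<15: swap(6,7), lo=7 mid=8 ⇒ 14 5 8 10 6 9 7 15 4
4<15: swap(7,8), lo=8 mid=9 ⇒ 14 5 8 10 6 9 7 4 15
done. lo=8 hi=8; arr=14 5 8 10 6 9 7 4 15

(8, 8)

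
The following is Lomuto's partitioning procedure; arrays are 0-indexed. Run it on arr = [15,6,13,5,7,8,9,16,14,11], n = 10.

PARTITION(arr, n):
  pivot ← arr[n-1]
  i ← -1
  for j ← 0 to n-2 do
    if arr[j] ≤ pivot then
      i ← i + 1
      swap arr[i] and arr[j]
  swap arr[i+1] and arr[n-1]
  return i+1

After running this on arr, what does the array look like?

pivot=11, i=-1
j=0: 15>11, skip
j=1: 6≤11, i=0, swap(0,1) ⇒ [6,15,13,5,7,8,9,16,14,11]
j=2: 13>11, skip
j=3: 5≤11, i=1, swap(1,3) ⇒ [6,5,13,15,7,8,9,16,14,11]
j=4: 7≤11, i=2, swap(2,4) ⇒ [6,5,7,15,13,8,9,16,14,11]
j=5: 8≤11, i=3, swap(3,5) ⇒ [6,5,7,8,13,15,9,16,14,11]
j=6: 9≤11, i=4, swap(4,6) ⇒ [6,5,7,8,9,15,13,16,14,11]
j=7: 16>11, skip
j=8: 14>11, skip
swap(5,9) ⇒ [6,5,7,8,9,11,13,16,14,15]; return 5

[6,5,7,8,9,11,13,16,14,15]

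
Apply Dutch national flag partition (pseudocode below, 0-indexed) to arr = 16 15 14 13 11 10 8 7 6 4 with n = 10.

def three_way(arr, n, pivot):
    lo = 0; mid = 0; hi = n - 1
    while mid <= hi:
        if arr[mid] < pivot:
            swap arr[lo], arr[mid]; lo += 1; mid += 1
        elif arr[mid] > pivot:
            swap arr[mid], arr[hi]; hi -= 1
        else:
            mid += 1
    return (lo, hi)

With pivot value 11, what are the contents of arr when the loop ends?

4 6 7 8 10 11 13 14 15 16

lo=0 mid=0 hi=9
16>11: swap(0,9), hi=8 ⇒ 4 15 14 13 11 10 8 7 6 16
4<11: swap(0,0), lo=1 mid=1 ⇒ 4 15 14 13 11 10 8 7 6 16
15>11: swap(1,8), hi=7 ⇒ 4 6 14 13 11 10 8 7 15 16
6<11: swap(1,1), lo=2 mid=2 ⇒ 4 6 14 13 11 10 8 7 15 16
14>11: swap(2,7), hi=6 ⇒ 4 6 7 13 11 10 8 14 15 16
7<11: swap(2,2), lo=3 mid=3 ⇒ 4 6 7 13 11 10 8 14 15 16
13>11: swap(3,6), hi=5 ⇒ 4 6 7 8 11 10 13 14 15 16
8<11: swap(3,3), lo=4 mid=4 ⇒ 4 6 7 8 11 10 13 14 15 16
11=11: mid=5
10<11: swap(4,5), lo=5 mid=6 ⇒ 4 6 7 8 10 11 13 14 15 16
done. lo=5 hi=5; arr=4 6 7 8 10 11 13 14 15 16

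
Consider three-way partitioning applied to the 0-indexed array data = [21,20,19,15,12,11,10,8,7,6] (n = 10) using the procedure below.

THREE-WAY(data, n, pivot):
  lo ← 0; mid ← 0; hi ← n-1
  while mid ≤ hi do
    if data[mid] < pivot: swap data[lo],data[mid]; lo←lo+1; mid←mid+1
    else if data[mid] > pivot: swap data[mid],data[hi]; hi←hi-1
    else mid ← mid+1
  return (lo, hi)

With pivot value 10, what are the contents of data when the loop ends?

lo=0 mid=0 hi=9
21>10: swap(0,9), hi=8 ⇒ [6,20,19,15,12,11,10,8,7,21]
6<10: swap(0,0), lo=1 mid=1 ⇒ [6,20,19,15,12,11,10,8,7,21]
20>10: swap(1,8), hi=7 ⇒ [6,7,19,15,12,11,10,8,20,21]
7<10: swap(1,1), lo=2 mid=2 ⇒ [6,7,19,15,12,11,10,8,20,21]
19>10: swap(2,7), hi=6 ⇒ [6,7,8,15,12,11,10,19,20,21]
8<10: swap(2,2), lo=3 mid=3 ⇒ [6,7,8,15,12,11,10,19,20,21]
15>10: swap(3,6), hi=5 ⇒ [6,7,8,10,12,11,15,19,20,21]
10=10: mid=4
12>10: swap(4,5), hi=4 ⇒ [6,7,8,10,11,12,15,19,20,21]
11>10: swap(4,4), hi=3 ⇒ [6,7,8,10,11,12,15,19,20,21]
done. lo=3 hi=3; data=[6,7,8,10,11,12,15,19,20,21]

[6,7,8,10,11,12,15,19,20,21]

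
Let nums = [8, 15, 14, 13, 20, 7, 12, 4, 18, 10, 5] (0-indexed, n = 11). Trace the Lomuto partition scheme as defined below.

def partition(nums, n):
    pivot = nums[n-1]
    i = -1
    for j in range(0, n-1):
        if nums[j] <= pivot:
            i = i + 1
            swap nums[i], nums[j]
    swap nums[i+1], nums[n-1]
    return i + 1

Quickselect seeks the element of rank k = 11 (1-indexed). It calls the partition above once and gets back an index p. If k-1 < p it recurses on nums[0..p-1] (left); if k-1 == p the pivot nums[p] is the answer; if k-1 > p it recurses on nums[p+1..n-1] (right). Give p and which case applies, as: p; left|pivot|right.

1; right

pivot=5, i=-1
j=0: 8>5, skip
j=1: 15>5, skip
j=2: 14>5, skip
j=3: 13>5, skip
j=4: 20>5, skip
j=5: 7>5, skip
j=6: 12>5, skip
j=7: 4≤5, i=0, swap(0,7) ⇒ [4, 15, 14, 13, 20, 7, 12, 8, 18, 10, 5]
j=8: 18>5, skip
j=9: 10>5, skip
swap(1,10) ⇒ [4, 5, 14, 13, 20, 7, 12, 8, 18, 10, 15]; return 1
p = 1; k-1 = 10 > 1 ⇒ right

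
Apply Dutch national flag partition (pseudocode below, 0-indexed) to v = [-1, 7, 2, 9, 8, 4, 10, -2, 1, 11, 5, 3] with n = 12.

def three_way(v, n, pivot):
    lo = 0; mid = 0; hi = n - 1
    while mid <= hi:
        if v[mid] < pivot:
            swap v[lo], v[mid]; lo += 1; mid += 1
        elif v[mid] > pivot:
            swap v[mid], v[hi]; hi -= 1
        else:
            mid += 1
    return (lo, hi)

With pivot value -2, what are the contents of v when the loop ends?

pivot = -2; lo=0, mid=0, hi=11
v[mid]=-1>-2: swap v[0],v[11]; hi=10 → [3, 7, 2, 9, 8, 4, 10, -2, 1, 11, 5, -1]
v[mid]=3>-2: swap v[0],v[10]; hi=9 → [5, 7, 2, 9, 8, 4, 10, -2, 1, 11, 3, -1]
v[mid]=5>-2: swap v[0],v[9]; hi=8 → [11, 7, 2, 9, 8, 4, 10, -2, 1, 5, 3, -1]
v[mid]=11>-2: swap v[0],v[8]; hi=7 → [1, 7, 2, 9, 8, 4, 10, -2, 11, 5, 3, -1]
v[mid]=1>-2: swap v[0],v[7]; hi=6 → [-2, 7, 2, 9, 8, 4, 10, 1, 11, 5, 3, -1]
v[mid]=-2=-2: mid=1
v[mid]=7>-2: swap v[1],v[6]; hi=5 → [-2, 10, 2, 9, 8, 4, 7, 1, 11, 5, 3, -1]
v[mid]=10>-2: swap v[1],v[5]; hi=4 → [-2, 4, 2, 9, 8, 10, 7, 1, 11, 5, 3, -1]
v[mid]=4>-2: swap v[1],v[4]; hi=3 → [-2, 8, 2, 9, 4, 10, 7, 1, 11, 5, 3, -1]
v[mid]=8>-2: swap v[1],v[3]; hi=2 → [-2, 9, 2, 8, 4, 10, 7, 1, 11, 5, 3, -1]
v[mid]=9>-2: swap v[1],v[2]; hi=1 → [-2, 2, 9, 8, 4, 10, 7, 1, 11, 5, 3, -1]
v[mid]=2>-2: swap v[1],v[1]; hi=0 → [-2, 2, 9, 8, 4, 10, 7, 1, 11, 5, 3, -1]
end: lo=0, hi=0; v = [-2, 2, 9, 8, 4, 10, 7, 1, 11, 5, 3, -1]

[-2, 2, 9, 8, 4, 10, 7, 1, 11, 5, 3, -1]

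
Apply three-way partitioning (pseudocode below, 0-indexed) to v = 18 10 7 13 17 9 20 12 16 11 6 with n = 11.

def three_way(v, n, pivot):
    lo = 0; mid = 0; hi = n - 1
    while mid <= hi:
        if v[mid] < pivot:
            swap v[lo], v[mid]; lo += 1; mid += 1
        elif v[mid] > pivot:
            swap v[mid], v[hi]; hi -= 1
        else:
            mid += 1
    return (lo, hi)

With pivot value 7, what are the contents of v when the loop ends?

6 7 13 17 9 20 12 16 11 10 18

pivot = 7; lo=0, mid=0, hi=10
v[mid]=18>7: swap v[0],v[10]; hi=9 → 6 10 7 13 17 9 20 12 16 11 18
v[mid]=6<7: swap v[0],v[0]; lo=1,mid=1 → 6 10 7 13 17 9 20 12 16 11 18
v[mid]=10>7: swap v[1],v[9]; hi=8 → 6 11 7 13 17 9 20 12 16 10 18
v[mid]=11>7: swap v[1],v[8]; hi=7 → 6 16 7 13 17 9 20 12 11 10 18
v[mid]=16>7: swap v[1],v[7]; hi=6 → 6 12 7 13 17 9 20 16 11 10 18
v[mid]=12>7: swap v[1],v[6]; hi=5 → 6 20 7 13 17 9 12 16 11 10 18
v[mid]=20>7: swap v[1],v[5]; hi=4 → 6 9 7 13 17 20 12 16 11 10 18
v[mid]=9>7: swap v[1],v[4]; hi=3 → 6 17 7 13 9 20 12 16 11 10 18
v[mid]=17>7: swap v[1],v[3]; hi=2 → 6 13 7 17 9 20 12 16 11 10 18
v[mid]=13>7: swap v[1],v[2]; hi=1 → 6 7 13 17 9 20 12 16 11 10 18
v[mid]=7=7: mid=2
end: lo=1, hi=1; v = 6 7 13 17 9 20 12 16 11 10 18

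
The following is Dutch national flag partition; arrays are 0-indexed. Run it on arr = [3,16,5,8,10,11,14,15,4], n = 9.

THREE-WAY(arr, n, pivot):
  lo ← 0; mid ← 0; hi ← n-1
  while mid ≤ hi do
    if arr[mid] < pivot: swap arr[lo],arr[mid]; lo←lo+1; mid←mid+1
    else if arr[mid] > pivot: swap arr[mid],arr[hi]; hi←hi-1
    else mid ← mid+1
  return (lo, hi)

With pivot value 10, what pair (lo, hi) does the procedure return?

(4, 4)

lo=0 mid=0 hi=8
3<10: swap(0,0), lo=1 mid=1 ⇒ [3,16,5,8,10,11,14,15,4]
16>10: swap(1,8), hi=7 ⇒ [3,4,5,8,10,11,14,15,16]
4<10: swap(1,1), lo=2 mid=2 ⇒ [3,4,5,8,10,11,14,15,16]
5<10: swap(2,2), lo=3 mid=3 ⇒ [3,4,5,8,10,11,14,15,16]
8<10: swap(3,3), lo=4 mid=4 ⇒ [3,4,5,8,10,11,14,15,16]
10=10: mid=5
11>10: swap(5,7), hi=6 ⇒ [3,4,5,8,10,15,14,11,16]
15>10: swap(5,6), hi=5 ⇒ [3,4,5,8,10,14,15,11,16]
14>10: swap(5,5), hi=4 ⇒ [3,4,5,8,10,14,15,11,16]
done. lo=4 hi=4; arr=[3,4,5,8,10,14,15,11,16]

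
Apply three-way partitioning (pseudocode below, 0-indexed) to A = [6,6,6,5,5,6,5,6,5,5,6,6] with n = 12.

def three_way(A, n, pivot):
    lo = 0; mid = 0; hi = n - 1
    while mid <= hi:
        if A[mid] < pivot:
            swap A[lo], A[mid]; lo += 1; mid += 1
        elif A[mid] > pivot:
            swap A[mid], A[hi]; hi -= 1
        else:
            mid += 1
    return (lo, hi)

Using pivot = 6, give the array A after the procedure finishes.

[5,5,5,5,5,6,6,6,6,6,6,6]

pivot = 6; lo=0, mid=0, hi=11
A[mid]=6=6: mid=1
A[mid]=6=6: mid=2
A[mid]=6=6: mid=3
A[mid]=5<6: swap A[0],A[3]; lo=1,mid=4 → [5,6,6,6,5,6,5,6,5,5,6,6]
A[mid]=5<6: swap A[1],A[4]; lo=2,mid=5 → [5,5,6,6,6,6,5,6,5,5,6,6]
A[mid]=6=6: mid=6
A[mid]=5<6: swap A[2],A[6]; lo=3,mid=7 → [5,5,5,6,6,6,6,6,5,5,6,6]
A[mid]=6=6: mid=8
A[mid]=5<6: swap A[3],A[8]; lo=4,mid=9 → [5,5,5,5,6,6,6,6,6,5,6,6]
A[mid]=5<6: swap A[4],A[9]; lo=5,mid=10 → [5,5,5,5,5,6,6,6,6,6,6,6]
A[mid]=6=6: mid=11
A[mid]=6=6: mid=12
end: lo=5, hi=11; A = [5,5,5,5,5,6,6,6,6,6,6,6]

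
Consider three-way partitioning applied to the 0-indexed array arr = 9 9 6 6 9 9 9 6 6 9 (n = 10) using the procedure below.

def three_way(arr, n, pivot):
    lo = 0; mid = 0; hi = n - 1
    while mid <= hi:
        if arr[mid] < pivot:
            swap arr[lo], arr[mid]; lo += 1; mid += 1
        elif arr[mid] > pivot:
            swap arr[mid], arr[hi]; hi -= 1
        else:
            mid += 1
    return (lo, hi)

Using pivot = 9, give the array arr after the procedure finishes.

pivot = 9; lo=0, mid=0, hi=9
arr[mid]=9=9: mid=1
arr[mid]=9=9: mid=2
arr[mid]=6<9: swap arr[0],arr[2]; lo=1,mid=3 → 6 9 9 6 9 9 9 6 6 9
arr[mid]=6<9: swap arr[1],arr[3]; lo=2,mid=4 → 6 6 9 9 9 9 9 6 6 9
arr[mid]=9=9: mid=5
arr[mid]=9=9: mid=6
arr[mid]=9=9: mid=7
arr[mid]=6<9: swap arr[2],arr[7]; lo=3,mid=8 → 6 6 6 9 9 9 9 9 6 9
arr[mid]=6<9: swap arr[3],arr[8]; lo=4,mid=9 → 6 6 6 6 9 9 9 9 9 9
arr[mid]=9=9: mid=10
end: lo=4, hi=9; arr = 6 6 6 6 9 9 9 9 9 9

6 6 6 6 9 9 9 9 9 9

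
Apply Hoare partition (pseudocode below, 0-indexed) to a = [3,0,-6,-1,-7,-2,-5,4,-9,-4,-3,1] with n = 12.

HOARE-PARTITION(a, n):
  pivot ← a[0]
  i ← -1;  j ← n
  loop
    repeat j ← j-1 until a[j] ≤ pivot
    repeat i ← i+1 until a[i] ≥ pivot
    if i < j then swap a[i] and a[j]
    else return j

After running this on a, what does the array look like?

pivot = a[0] = 3; i = -1, j = 12
j→11 (a[11]=1≤3), i→0 (a[0]=3≥3); i<j, swap → [1,0,-6,-1,-7,-2,-5,4,-9,-4,-3,3]
j→10 (a[10]=-3≤3), i→7 (a[7]=4≥3); i<j, swap → [1,0,-6,-1,-7,-2,-5,-3,-9,-4,4,3]
j→9, i→10; i≥j, return j=9. a = [1,0,-6,-1,-7,-2,-5,-3,-9,-4,4,3]

[1,0,-6,-1,-7,-2,-5,-3,-9,-4,4,3]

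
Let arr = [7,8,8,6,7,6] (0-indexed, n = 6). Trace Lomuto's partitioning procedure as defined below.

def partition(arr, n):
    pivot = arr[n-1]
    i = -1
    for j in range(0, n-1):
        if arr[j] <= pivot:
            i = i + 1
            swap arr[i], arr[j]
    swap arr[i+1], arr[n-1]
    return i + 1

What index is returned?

1

pivot = arr[5] = 6; i = -1
j=0: arr[0]=7 > 6 → no swap
j=1: arr[1]=8 > 6 → no swap
j=2: arr[2]=8 > 6 → no swap
j=3: arr[3]=6 ≤ 6 → i=0, swap arr[0],arr[3] → [6,8,8,7,7,6]
j=4: arr[4]=7 > 6 → no swap
final swap arr[1],arr[5] → [6,6,8,7,7,8]; return 1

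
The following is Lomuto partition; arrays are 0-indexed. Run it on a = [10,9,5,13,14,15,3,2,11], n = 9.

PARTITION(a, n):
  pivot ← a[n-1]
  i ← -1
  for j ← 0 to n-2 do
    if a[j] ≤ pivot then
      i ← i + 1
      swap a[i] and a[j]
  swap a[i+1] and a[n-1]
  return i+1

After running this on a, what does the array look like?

pivot = a[8] = 11; i = -1
j=0: a[0]=10 ≤ 11 → i=0, swap a[0],a[0] (no change) → [10,9,5,13,14,15,3,2,11]
j=1: a[1]=9 ≤ 11 → i=1, swap a[1],a[1] (no change) → [10,9,5,13,14,15,3,2,11]
j=2: a[2]=5 ≤ 11 → i=2, swap a[2],a[2] (no change) → [10,9,5,13,14,15,3,2,11]
j=3: a[3]=13 > 11 → no swap
j=4: a[4]=14 > 11 → no swap
j=5: a[5]=15 > 11 → no swap
j=6: a[6]=3 ≤ 11 → i=3, swap a[3],a[6] → [10,9,5,3,14,15,13,2,11]
j=7: a[7]=2 ≤ 11 → i=4, swap a[4],a[7] → [10,9,5,3,2,15,13,14,11]
final swap a[5],a[8] → [10,9,5,3,2,11,13,14,15]; return 5

[10,9,5,3,2,11,13,14,15]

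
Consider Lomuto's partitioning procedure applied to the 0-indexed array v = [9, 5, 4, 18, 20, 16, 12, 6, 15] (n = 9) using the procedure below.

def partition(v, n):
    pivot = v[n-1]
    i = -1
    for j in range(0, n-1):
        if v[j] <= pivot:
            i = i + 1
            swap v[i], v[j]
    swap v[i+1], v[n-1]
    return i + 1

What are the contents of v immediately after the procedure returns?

[9, 5, 4, 12, 6, 15, 18, 20, 16]

pivot=15, i=-1
j=0: 9≤15, i=0, swap(0,0) ⇒ [9, 5, 4, 18, 20, 16, 12, 6, 15]
j=1: 5≤15, i=1, swap(1,1) ⇒ [9, 5, 4, 18, 20, 16, 12, 6, 15]
j=2: 4≤15, i=2, swap(2,2) ⇒ [9, 5, 4, 18, 20, 16, 12, 6, 15]
j=3: 18>15, skip
j=4: 20>15, skip
j=5: 16>15, skip
j=6: 12≤15, i=3, swap(3,6) ⇒ [9, 5, 4, 12, 20, 16, 18, 6, 15]
j=7: 6≤15, i=4, swap(4,7) ⇒ [9, 5, 4, 12, 6, 16, 18, 20, 15]
swap(5,8) ⇒ [9, 5, 4, 12, 6, 15, 18, 20, 16]; return 5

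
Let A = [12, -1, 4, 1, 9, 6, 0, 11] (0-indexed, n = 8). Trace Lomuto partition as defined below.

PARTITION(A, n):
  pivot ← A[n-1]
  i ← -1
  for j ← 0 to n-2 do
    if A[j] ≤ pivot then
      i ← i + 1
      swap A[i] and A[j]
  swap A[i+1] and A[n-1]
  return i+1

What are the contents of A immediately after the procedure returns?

pivot = A[7] = 11; i = -1
j=0: A[0]=12 > 11 → no swap
j=1: A[1]=-1 ≤ 11 → i=0, swap A[0],A[1] → [-1, 12, 4, 1, 9, 6, 0, 11]
j=2: A[2]=4 ≤ 11 → i=1, swap A[1],A[2] → [-1, 4, 12, 1, 9, 6, 0, 11]
j=3: A[3]=1 ≤ 11 → i=2, swap A[2],A[3] → [-1, 4, 1, 12, 9, 6, 0, 11]
j=4: A[4]=9 ≤ 11 → i=3, swap A[3],A[4] → [-1, 4, 1, 9, 12, 6, 0, 11]
j=5: A[5]=6 ≤ 11 → i=4, swap A[4],A[5] → [-1, 4, 1, 9, 6, 12, 0, 11]
j=6: A[6]=0 ≤ 11 → i=5, swap A[5],A[6] → [-1, 4, 1, 9, 6, 0, 12, 11]
final swap A[6],A[7] → [-1, 4, 1, 9, 6, 0, 11, 12]; return 6

[-1, 4, 1, 9, 6, 0, 11, 12]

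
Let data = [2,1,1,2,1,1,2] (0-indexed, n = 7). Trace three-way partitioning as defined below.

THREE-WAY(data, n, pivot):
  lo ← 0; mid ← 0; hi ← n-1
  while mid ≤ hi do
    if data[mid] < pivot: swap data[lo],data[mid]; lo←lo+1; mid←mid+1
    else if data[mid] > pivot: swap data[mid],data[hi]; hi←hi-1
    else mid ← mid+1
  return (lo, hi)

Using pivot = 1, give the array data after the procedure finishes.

lo=0 mid=0 hi=6
2>1: swap(0,6), hi=5 ⇒ [2,1,1,2,1,1,2]
2>1: swap(0,5), hi=4 ⇒ [1,1,1,2,1,2,2]
1=1: mid=1
1=1: mid=2
1=1: mid=3
2>1: swap(3,4), hi=3 ⇒ [1,1,1,1,2,2,2]
1=1: mid=4
done. lo=0 hi=3; data=[1,1,1,1,2,2,2]

[1,1,1,1,2,2,2]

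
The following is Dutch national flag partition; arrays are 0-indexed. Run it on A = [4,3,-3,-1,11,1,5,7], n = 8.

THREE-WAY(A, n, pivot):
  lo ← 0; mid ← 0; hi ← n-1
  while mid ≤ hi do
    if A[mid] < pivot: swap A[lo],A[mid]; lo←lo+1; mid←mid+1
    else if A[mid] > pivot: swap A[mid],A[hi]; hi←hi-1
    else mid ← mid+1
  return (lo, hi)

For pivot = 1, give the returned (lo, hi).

lo=0 mid=0 hi=7
4>1: swap(0,7), hi=6 ⇒ [7,3,-3,-1,11,1,5,4]
7>1: swap(0,6), hi=5 ⇒ [5,3,-3,-1,11,1,7,4]
5>1: swap(0,5), hi=4 ⇒ [1,3,-3,-1,11,5,7,4]
1=1: mid=1
3>1: swap(1,4), hi=3 ⇒ [1,11,-3,-1,3,5,7,4]
11>1: swap(1,3), hi=2 ⇒ [1,-1,-3,11,3,5,7,4]
-1<1: swap(0,1), lo=1 mid=2 ⇒ [-1,1,-3,11,3,5,7,4]
-3<1: swap(1,2), lo=2 mid=3 ⇒ [-1,-3,1,11,3,5,7,4]
done. lo=2 hi=2; A=[-1,-3,1,11,3,5,7,4]

(2, 2)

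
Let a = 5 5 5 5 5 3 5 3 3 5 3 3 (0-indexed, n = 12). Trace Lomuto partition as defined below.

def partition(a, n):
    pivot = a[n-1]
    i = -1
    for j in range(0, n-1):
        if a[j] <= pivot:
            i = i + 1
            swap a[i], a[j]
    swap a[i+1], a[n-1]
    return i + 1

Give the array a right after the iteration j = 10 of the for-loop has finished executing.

3 3 3 3 5 5 5 5 5 5 5 3

pivot = a[11] = 3; i = -1
j=0: a[0]=5 > 3 → no swap
j=1: a[1]=5 > 3 → no swap
j=2: a[2]=5 > 3 → no swap
j=3: a[3]=5 > 3 → no swap
j=4: a[4]=5 > 3 → no swap
j=5: a[5]=3 ≤ 3 → i=0, swap a[0],a[5] → 3 5 5 5 5 5 5 3 3 5 3 3
j=6: a[6]=5 > 3 → no swap
j=7: a[7]=3 ≤ 3 → i=1, swap a[1],a[7] → 3 3 5 5 5 5 5 5 3 5 3 3
j=8: a[8]=3 ≤ 3 → i=2, swap a[2],a[8] → 3 3 3 5 5 5 5 5 5 5 3 3
j=9: a[9]=5 > 3 → no swap
j=10: a[10]=3 ≤ 3 → i=3, swap a[3],a[10] → 3 3 3 3 5 5 5 5 5 5 5 3
(after j=10) a = 3 3 3 3 5 5 5 5 5 5 5 3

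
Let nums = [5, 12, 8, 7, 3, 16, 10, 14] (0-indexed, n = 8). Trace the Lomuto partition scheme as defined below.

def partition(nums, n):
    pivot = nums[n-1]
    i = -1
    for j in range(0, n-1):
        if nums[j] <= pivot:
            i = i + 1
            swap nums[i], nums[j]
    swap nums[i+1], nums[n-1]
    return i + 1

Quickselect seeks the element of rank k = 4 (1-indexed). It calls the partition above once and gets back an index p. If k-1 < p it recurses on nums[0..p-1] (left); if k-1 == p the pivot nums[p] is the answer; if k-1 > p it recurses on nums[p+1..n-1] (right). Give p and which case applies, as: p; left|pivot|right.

pivot=14, i=-1
j=0: 5≤14, i=0, swap(0,0) ⇒ [5, 12, 8, 7, 3, 16, 10, 14]
j=1: 12≤14, i=1, swap(1,1) ⇒ [5, 12, 8, 7, 3, 16, 10, 14]
j=2: 8≤14, i=2, swap(2,2) ⇒ [5, 12, 8, 7, 3, 16, 10, 14]
j=3: 7≤14, i=3, swap(3,3) ⇒ [5, 12, 8, 7, 3, 16, 10, 14]
j=4: 3≤14, i=4, swap(4,4) ⇒ [5, 12, 8, 7, 3, 16, 10, 14]
j=5: 16>14, skip
j=6: 10≤14, i=5, swap(5,6) ⇒ [5, 12, 8, 7, 3, 10, 16, 14]
swap(6,7) ⇒ [5, 12, 8, 7, 3, 10, 14, 16]; return 6
p = 6; k-1 = 3 < 6 ⇒ left

6; left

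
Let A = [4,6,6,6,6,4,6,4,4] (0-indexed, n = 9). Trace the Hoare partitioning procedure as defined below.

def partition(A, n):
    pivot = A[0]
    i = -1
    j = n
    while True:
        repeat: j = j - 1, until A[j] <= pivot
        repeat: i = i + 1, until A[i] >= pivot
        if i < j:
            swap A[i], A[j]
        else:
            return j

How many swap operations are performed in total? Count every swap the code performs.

pivot = A[0] = 4; i = -1, j = 9
j→8 (A[8]=4≤4), i→0 (A[0]=4≥4); i<j, swap → [4,6,6,6,6,4,6,4,4]
j→7 (A[7]=4≤4), i→1 (A[1]=6≥4); i<j, swap → [4,4,6,6,6,4,6,6,4]
j→5 (A[5]=4≤4), i→2 (A[2]=6≥4); i<j, swap → [4,4,4,6,6,6,6,6,4]
j→2, i→3; i≥j, return j=2. A = [4,4,4,6,6,6,6,6,4]

3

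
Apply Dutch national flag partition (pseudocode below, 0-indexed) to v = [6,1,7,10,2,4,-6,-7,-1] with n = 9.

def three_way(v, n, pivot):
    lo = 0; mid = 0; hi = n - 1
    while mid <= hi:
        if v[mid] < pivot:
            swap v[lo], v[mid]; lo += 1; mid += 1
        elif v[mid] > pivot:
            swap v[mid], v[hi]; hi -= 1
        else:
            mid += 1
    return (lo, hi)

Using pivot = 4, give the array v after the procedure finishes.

lo=0 mid=0 hi=8
6>4: swap(0,8), hi=7 ⇒ [-1,1,7,10,2,4,-6,-7,6]
-1<4: swap(0,0), lo=1 mid=1 ⇒ [-1,1,7,10,2,4,-6,-7,6]
1<4: swap(1,1), lo=2 mid=2 ⇒ [-1,1,7,10,2,4,-6,-7,6]
7>4: swap(2,7), hi=6 ⇒ [-1,1,-7,10,2,4,-6,7,6]
-7<4: swap(2,2), lo=3 mid=3 ⇒ [-1,1,-7,10,2,4,-6,7,6]
10>4: swap(3,6), hi=5 ⇒ [-1,1,-7,-6,2,4,10,7,6]
-6<4: swap(3,3), lo=4 mid=4 ⇒ [-1,1,-7,-6,2,4,10,7,6]
2<4: swap(4,4), lo=5 mid=5 ⇒ [-1,1,-7,-6,2,4,10,7,6]
4=4: mid=6
done. lo=5 hi=5; v=[-1,1,-7,-6,2,4,10,7,6]

[-1,1,-7,-6,2,4,10,7,6]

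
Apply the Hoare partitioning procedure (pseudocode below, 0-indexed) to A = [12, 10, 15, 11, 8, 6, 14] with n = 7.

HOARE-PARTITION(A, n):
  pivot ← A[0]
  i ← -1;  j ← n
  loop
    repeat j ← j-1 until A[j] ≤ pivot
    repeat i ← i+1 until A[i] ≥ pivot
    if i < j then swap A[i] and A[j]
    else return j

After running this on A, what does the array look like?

[6, 10, 8, 11, 15, 12, 14]

pivot = A[0] = 12; i = -1, j = 7
j→5 (A[5]=6≤12), i→0 (A[0]=12≥12); i<j, swap → [6, 10, 15, 11, 8, 12, 14]
j→4 (A[4]=8≤12), i→2 (A[2]=15≥12); i<j, swap → [6, 10, 8, 11, 15, 12, 14]
j→3, i→4; i≥j, return j=3. A = [6, 10, 8, 11, 15, 12, 14]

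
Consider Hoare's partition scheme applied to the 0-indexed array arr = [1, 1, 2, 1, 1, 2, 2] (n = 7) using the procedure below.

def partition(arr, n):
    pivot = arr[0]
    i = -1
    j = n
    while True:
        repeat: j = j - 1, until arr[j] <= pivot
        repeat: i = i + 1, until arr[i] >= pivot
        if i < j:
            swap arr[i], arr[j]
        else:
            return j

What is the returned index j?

1

pivot=1
j stops at 4 (1), i stops at 0 (1); swap ⇒ [1, 1, 2, 1, 1, 2, 2]
j stops at 3 (1), i stops at 1 (1); swap ⇒ [1, 1, 2, 1, 1, 2, 2]
j stops at 1, i stops at 2; i≥j ⇒ return 1. arr=[1, 1, 2, 1, 1, 2, 2]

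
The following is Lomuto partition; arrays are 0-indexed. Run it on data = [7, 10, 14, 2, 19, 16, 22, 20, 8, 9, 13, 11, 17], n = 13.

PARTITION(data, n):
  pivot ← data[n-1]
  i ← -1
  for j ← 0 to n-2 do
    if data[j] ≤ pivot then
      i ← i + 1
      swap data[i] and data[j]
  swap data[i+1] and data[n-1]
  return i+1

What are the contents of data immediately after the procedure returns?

pivot = data[12] = 17; i = -1
j=0: data[0]=7 ≤ 17 → i=0, swap data[0],data[0] (no change) → [7, 10, 14, 2, 19, 16, 22, 20, 8, 9, 13, 11, 17]
j=1: data[1]=10 ≤ 17 → i=1, swap data[1],data[1] (no change) → [7, 10, 14, 2, 19, 16, 22, 20, 8, 9, 13, 11, 17]
j=2: data[2]=14 ≤ 17 → i=2, swap data[2],data[2] (no change) → [7, 10, 14, 2, 19, 16, 22, 20, 8, 9, 13, 11, 17]
j=3: data[3]=2 ≤ 17 → i=3, swap data[3],data[3] (no change) → [7, 10, 14, 2, 19, 16, 22, 20, 8, 9, 13, 11, 17]
j=4: data[4]=19 > 17 → no swap
j=5: data[5]=16 ≤ 17 → i=4, swap data[4],data[5] → [7, 10, 14, 2, 16, 19, 22, 20, 8, 9, 13, 11, 17]
j=6: data[6]=22 > 17 → no swap
j=7: data[7]=20 > 17 → no swap
j=8: data[8]=8 ≤ 17 → i=5, swap data[5],data[8] → [7, 10, 14, 2, 16, 8, 22, 20, 19, 9, 13, 11, 17]
j=9: data[9]=9 ≤ 17 → i=6, swap data[6],data[9] → [7, 10, 14, 2, 16, 8, 9, 20, 19, 22, 13, 11, 17]
j=10: data[10]=13 ≤ 17 → i=7, swap data[7],data[10] → [7, 10, 14, 2, 16, 8, 9, 13, 19, 22, 20, 11, 17]
j=11: data[11]=11 ≤ 17 → i=8, swap data[8],data[11] → [7, 10, 14, 2, 16, 8, 9, 13, 11, 22, 20, 19, 17]
final swap data[9],data[12] → [7, 10, 14, 2, 16, 8, 9, 13, 11, 17, 20, 19, 22]; return 9

[7, 10, 14, 2, 16, 8, 9, 13, 11, 17, 20, 19, 22]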